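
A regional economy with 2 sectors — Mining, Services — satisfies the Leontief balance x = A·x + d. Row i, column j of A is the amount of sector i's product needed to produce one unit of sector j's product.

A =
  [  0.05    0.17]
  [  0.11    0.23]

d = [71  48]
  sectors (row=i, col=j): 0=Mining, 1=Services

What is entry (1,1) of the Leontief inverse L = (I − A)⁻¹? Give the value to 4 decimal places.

L[1,1] = 1.3328

Form M = I − A:
  [  0.95   -0.17]
  [ -0.11    0.77]
Leontief inverse L = M⁻¹:
  [  1.0802    0.2385]
  [  0.1543    1.3328]
Total output x = L · d:
  x_0 = 1.0802·71 + 0.2385·48 = 88.1453
  x_1 = 0.1543·71 + 1.3328·48 = 74.9299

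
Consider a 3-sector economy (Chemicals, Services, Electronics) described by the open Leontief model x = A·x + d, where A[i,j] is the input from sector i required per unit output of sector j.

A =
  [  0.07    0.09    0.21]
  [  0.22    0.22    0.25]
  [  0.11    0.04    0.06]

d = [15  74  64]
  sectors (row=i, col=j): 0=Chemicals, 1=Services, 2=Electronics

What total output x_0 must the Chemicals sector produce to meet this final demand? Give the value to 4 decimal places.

46.9476

Form M = I − A:
  [  0.93   -0.09   -0.21]
  [ -0.22    0.78   -0.25]
  [ -0.11   -0.04    0.94]
Leontief inverse L = M⁻¹:
  [  1.1450    0.1472    0.2950]
  [  0.3709    1.3475    0.4412]
  [  0.1498    0.0746    1.1171]
Total output x = L · d:
  x_0 = 1.1450·15 + 0.1472·74 + 0.2950·64 = 46.9476
  x_1 = 0.3709·15 + 1.3475·74 + 0.4412·64 = 133.5175
  x_2 = 0.1498·15 + 0.0746·74 + 1.1171·64 = 79.2606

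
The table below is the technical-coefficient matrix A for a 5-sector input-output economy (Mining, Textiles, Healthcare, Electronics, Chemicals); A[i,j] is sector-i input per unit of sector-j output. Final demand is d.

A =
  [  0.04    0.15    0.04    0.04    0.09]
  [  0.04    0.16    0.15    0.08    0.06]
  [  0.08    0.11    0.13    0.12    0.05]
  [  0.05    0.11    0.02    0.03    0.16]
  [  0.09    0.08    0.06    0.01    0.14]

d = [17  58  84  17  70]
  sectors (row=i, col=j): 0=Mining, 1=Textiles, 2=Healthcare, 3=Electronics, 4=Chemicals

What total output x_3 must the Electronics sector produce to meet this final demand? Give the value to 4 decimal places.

Form M = I − A:
  [  0.96   -0.15   -0.04   -0.04   -0.09]
  [ -0.04    0.84   -0.15   -0.08   -0.06]
  [ -0.08   -0.11    0.87   -0.12   -0.05]
  [ -0.05   -0.11   -0.02    0.97   -0.16]
  [ -0.09   -0.08   -0.06   -0.01    0.86]
Leontief inverse L = M⁻¹:
  [  1.0777    0.2301    0.1013    0.0775    0.1491]
  [  0.0927    1.2693    0.2358    0.1391    0.1378]
  [  0.1309    0.2165    1.2058    0.1738    0.1312]
  [  0.0905    0.1866    0.0762    1.0618    0.2245]
  [  0.1316    0.1594    0.1175    0.0455    1.2030]
Total output x = L · d:
  x_0 = 1.0777·17 + 0.2301·58 + 0.1013·84 + 0.0775·17 + 0.1491·70 = 51.9293
  x_1 = 0.0927·17 + 1.2693·58 + 0.2358·84 + 0.1391·17 + 0.1378·70 = 107.0135
  x_2 = 0.1309·17 + 0.2165·58 + 1.2058·84 + 0.1738·17 + 0.1312·70 = 128.2133
  x_3 = 0.0905·17 + 0.1866·58 + 0.0762·84 + 1.0618·17 + 0.2245·70 = 52.5223
  x_4 = 0.1316·17 + 0.1594·58 + 0.1175·84 + 0.0455·17 + 1.2030·70 = 106.3404

52.5223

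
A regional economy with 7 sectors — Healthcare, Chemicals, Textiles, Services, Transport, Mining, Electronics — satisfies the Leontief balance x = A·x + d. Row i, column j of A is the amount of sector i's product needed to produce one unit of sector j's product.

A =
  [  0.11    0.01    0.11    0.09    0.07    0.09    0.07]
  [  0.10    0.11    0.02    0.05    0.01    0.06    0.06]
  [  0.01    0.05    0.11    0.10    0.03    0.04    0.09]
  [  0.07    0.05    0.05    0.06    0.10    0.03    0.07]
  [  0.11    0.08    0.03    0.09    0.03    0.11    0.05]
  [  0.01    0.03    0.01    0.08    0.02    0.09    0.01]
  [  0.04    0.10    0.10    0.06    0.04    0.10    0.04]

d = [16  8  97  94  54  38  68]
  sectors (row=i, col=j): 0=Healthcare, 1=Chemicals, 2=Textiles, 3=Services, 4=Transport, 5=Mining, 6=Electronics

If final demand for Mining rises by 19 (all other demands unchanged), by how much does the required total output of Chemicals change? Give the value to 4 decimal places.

Form M = I − A:
  [  0.89   -0.01   -0.11   -0.09   -0.07   -0.09   -0.07]
  [ -0.10    0.89   -0.02   -0.05   -0.01   -0.06   -0.06]
  [ -0.01   -0.05    0.89   -0.10   -0.03   -0.04   -0.09]
  [ -0.07   -0.05   -0.05    0.94   -0.10   -0.03   -0.07]
  [ -0.11   -0.08   -0.03   -0.09    0.97   -0.11   -0.05]
  [ -0.01   -0.03   -0.01   -0.08   -0.02    0.91   -0.01]
  [ -0.04   -0.10   -0.10   -0.06   -0.04   -0.10    0.96]
Leontief inverse L = M⁻¹:
  [  1.1674    0.0622    0.1748    0.1664    0.1159    0.1605    0.1252]
  [  0.1493    1.1534    0.0640    0.1024    0.0416    0.1130    0.0998]
  [  0.0513    0.0983    1.1591    0.1558    0.0640    0.0901    0.1342]
  [  0.1229    0.0977    0.0986    1.1190    0.1348    0.0886    0.1138]
  [  0.1660    0.1280    0.0810    0.1547    1.0702    0.1735    0.0965]
  [  0.0337    0.0528    0.0288    0.1100    0.0395    1.1187    0.0302]
  [  0.0876    0.1499    0.1472    0.1217    0.0730    0.1571    1.0855]
Total output x = L · d:
  x_0 = 1.1674·16 + 0.0622·8 + 0.1748·97 + 0.1664·94 + 0.1159·54 + 0.1605·38 + 0.1252·68 = 72.6533
  x_1 = 0.1493·16 + 1.1534·8 + 0.0640·97 + 0.1024·94 + 0.0416·54 + 0.1130·38 + 0.0998·68 = 40.7806
  x_2 = 0.0513·16 + 0.0983·8 + 1.1591·97 + 0.1558·94 + 0.0640·54 + 0.0901·38 + 0.1342·68 = 144.6979
  x_3 = 0.1229·16 + 0.0977·8 + 0.0986·97 + 1.1190·94 + 0.1348·54 + 0.0886·38 + 0.1138·68 = 135.8827
  x_4 = 0.1660·16 + 0.1280·8 + 0.0810·97 + 0.1547·94 + 1.0702·54 + 0.1735·38 + 0.0965·68 = 97.0260
  x_5 = 0.0337·16 + 0.0528·8 + 0.0288·97 + 0.1100·94 + 0.0395·54 + 1.1187·38 + 0.0302·68 = 60.8006
  x_6 = 0.0876·16 + 0.1499·8 + 0.1472·97 + 0.1217·94 + 0.0730·54 + 0.1571·38 + 1.0855·68 = 112.0501
Δx_1 = L[1,5] · Δd_5 = 0.1130 · 19 = 2.1470

2.1470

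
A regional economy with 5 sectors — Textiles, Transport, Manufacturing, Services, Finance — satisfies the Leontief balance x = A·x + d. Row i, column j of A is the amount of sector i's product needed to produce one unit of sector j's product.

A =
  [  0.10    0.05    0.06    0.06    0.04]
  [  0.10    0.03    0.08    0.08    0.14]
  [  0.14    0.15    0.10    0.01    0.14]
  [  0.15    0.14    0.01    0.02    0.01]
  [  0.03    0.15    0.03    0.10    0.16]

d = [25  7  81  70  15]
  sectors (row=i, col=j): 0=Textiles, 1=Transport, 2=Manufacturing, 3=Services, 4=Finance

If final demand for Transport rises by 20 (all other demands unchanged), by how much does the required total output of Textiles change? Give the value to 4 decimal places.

Form M = I − A:
  [  0.90   -0.05   -0.06   -0.06   -0.04]
  [ -0.10    0.97   -0.08   -0.08   -0.14]
  [ -0.14   -0.15    0.90   -0.01   -0.14]
  [ -0.15   -0.14   -0.01    0.98   -0.01]
  [ -0.03   -0.15   -0.03   -0.10    0.84]
Leontief inverse L = M⁻¹:
  [  1.1538    0.0997    0.0897    0.0886    0.0876]
  [  0.1694    1.1090    0.1184    0.1240    0.2141]
  [  0.2261    0.2383    1.1563    0.0700    0.2440]
  [  0.2042    0.1785    0.0432    1.0540    0.0592]
  [  0.1038    0.2313    0.0708    0.1533    1.2476]
Total output x = L · d:
  x_0 = 1.1538·25 + 0.0997·7 + 0.0897·81 + 0.0886·70 + 0.0876·15 = 44.3254
  x_1 = 0.1694·25 + 1.1090·7 + 0.1184·81 + 0.1240·70 + 0.2141·15 = 33.4761
  x_2 = 0.2261·25 + 0.2383·7 + 1.1563·81 + 0.0700·70 + 0.2440·15 = 109.5410
  x_3 = 0.2042·25 + 0.1785·7 + 0.0432·81 + 1.0540·70 + 0.0592·15 = 84.5151
  x_4 = 0.1038·25 + 0.2313·7 + 0.0708·81 + 0.1533·70 + 1.2476·15 = 39.3916
Δx_0 = L[0,1] · Δd_1 = 0.0997 · 20 = 1.9935

1.9935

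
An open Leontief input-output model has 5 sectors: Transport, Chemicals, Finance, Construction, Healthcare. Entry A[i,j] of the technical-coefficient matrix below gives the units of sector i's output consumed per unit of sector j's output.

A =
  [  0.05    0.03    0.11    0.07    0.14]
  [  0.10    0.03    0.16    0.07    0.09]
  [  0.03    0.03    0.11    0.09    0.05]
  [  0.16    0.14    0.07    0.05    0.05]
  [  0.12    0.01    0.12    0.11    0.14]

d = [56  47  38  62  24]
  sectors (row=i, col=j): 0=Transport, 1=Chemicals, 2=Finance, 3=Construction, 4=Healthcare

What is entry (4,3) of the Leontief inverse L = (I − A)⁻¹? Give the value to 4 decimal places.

Form M = I − A:
  [  0.95   -0.03   -0.11   -0.07   -0.14]
  [ -0.10    0.97   -0.16   -0.07   -0.09]
  [ -0.03   -0.03    0.89   -0.09   -0.05]
  [ -0.16   -0.14   -0.07    0.95   -0.05]
  [ -0.12   -0.01   -0.12   -0.11    0.86]
Leontief inverse L = M⁻¹:
  [  1.1124    0.0607    0.1862    0.1279    0.2057]
  [  0.1621    1.0641    0.2432    0.1319    0.1596]
  [  0.0770    0.0584    1.1666    0.1314    0.0941]
  [  0.2273    0.1741    0.1644    1.1128    0.1295]
  [  0.1969    0.0513    0.2126    0.1800    1.2230]
Total output x = L · d:
  x_0 = 1.1124·56 + 0.0607·47 + 0.1862·38 + 0.1279·62 + 0.2057·24 = 85.0944
  x_1 = 0.1621·56 + 1.0641·47 + 0.2432·38 + 0.1319·62 + 0.1596·24 = 80.3373
  x_2 = 0.0770·56 + 0.0584·47 + 1.1666·38 + 0.1314·62 + 0.0941·24 = 61.7947
  x_3 = 0.2273·56 + 0.1741·47 + 0.1644·38 + 1.1128·62 + 0.1295·24 = 99.2522
  x_4 = 0.1969·56 + 0.0513·47 + 0.2126·38 + 0.1800·62 + 1.2230·24 = 62.0323

L[4,3] = 0.1800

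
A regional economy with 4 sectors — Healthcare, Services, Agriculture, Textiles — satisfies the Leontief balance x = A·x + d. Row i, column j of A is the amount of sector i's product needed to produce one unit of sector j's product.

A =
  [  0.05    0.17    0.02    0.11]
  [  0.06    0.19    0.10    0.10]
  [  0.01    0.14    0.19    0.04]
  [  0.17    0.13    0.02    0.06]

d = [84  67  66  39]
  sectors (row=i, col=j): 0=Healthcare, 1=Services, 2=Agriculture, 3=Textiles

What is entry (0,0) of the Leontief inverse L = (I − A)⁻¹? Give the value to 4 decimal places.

L[0,0] = 1.0988

Form M = I − A:
  [  0.95   -0.17   -0.02   -0.11]
  [ -0.06    0.81   -0.10   -0.10]
  [ -0.01   -0.14    0.81   -0.04]
  [ -0.17   -0.13   -0.02    0.94]
Leontief inverse L = M⁻¹:
  [  1.0988    0.2673    0.0641    0.1597]
  [  0.1134    1.3133    0.1689    0.1602]
  [  0.0438    0.2419    1.2676    0.0848]
  [  0.2153    0.2351    0.0619    1.1167]
Total output x = L · d:
  x_0 = 1.0988·84 + 0.2673·67 + 0.0641·66 + 0.1597·39 = 120.6667
  x_1 = 0.1134·84 + 1.3133·67 + 0.1689·66 + 0.1602·39 = 114.9051
  x_2 = 0.0438·84 + 0.2419·67 + 1.2676·66 + 0.0848·39 = 106.8549
  x_3 = 0.2153·84 + 0.2351·67 + 0.0619·66 + 1.1167·39 = 81.4767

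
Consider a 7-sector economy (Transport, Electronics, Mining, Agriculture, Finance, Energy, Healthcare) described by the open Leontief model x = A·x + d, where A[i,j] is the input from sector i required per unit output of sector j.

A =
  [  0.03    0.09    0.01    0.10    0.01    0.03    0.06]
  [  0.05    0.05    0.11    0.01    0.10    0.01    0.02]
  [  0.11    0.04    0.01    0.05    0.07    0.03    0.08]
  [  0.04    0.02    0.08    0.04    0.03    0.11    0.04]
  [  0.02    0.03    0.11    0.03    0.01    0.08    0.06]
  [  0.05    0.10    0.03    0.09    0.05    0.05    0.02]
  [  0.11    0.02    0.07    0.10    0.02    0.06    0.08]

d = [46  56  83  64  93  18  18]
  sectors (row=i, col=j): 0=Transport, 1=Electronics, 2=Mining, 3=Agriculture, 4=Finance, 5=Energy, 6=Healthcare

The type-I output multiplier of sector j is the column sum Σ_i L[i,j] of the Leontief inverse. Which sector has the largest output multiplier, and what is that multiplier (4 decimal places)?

Agriculture (1.6763)

Form M = I − A:
  [  0.97   -0.09   -0.01   -0.10   -0.01   -0.03   -0.06]
  [ -0.05    0.95   -0.11   -0.01   -0.10   -0.01   -0.02]
  [ -0.11   -0.04    0.99   -0.05   -0.07   -0.03   -0.08]
  [ -0.04   -0.02   -0.08    0.96   -0.03   -0.11   -0.04]
  [ -0.02   -0.03   -0.11   -0.03    0.99   -0.08   -0.06]
  [ -0.05   -0.10   -0.03   -0.09   -0.05    0.95   -0.02]
  [ -0.11   -0.02   -0.07   -0.10   -0.02   -0.06    0.92]
Leontief inverse L = M⁻¹:
  [  1.0607    0.1142    0.0455    0.1295    0.0341    0.0594    0.0848]
  [  0.0836    1.0762    0.1422    0.0400    0.1237    0.0368    0.0518]
  [  0.1442    0.0716    1.0469    0.0909    0.0910    0.0637    0.1133]
  [  0.0757    0.0524    0.1089    1.0778    0.0549    0.1402    0.0690]
  [  0.0583    0.0586    0.1370    0.0656    1.0355    0.1072    0.0897]
  [  0.0827    0.1308    0.0702    0.1226    0.0784    1.0827    0.0483]
  [  0.1545    0.0580    0.1076    0.1498    0.0473    0.1009    1.1194]
Total output x = L · d:
  x_0 = 1.0607·46 + 0.1142·56 + 0.0455·83 + 0.1295·64 + 0.0341·93 + 0.0594·18 + 0.0848·18 = 73.0148
  x_1 = 0.0836·46 + 1.0762·56 + 0.1422·83 + 0.0400·64 + 0.1237·93 + 0.0368·18 + 0.0518·18 = 91.5801
  x_2 = 0.1442·46 + 0.0716·56 + 1.0469·83 + 0.0909·64 + 0.0910·93 + 0.0637·18 + 0.1133·18 = 114.9993
  x_3 = 0.0757·46 + 0.0524·56 + 0.1089·83 + 1.0778·64 + 0.0549·93 + 0.1402·18 + 0.0690·18 = 93.3051
  x_4 = 0.0583·46 + 0.0586·56 + 0.1370·83 + 0.0656·64 + 1.0355·93 + 0.1072·18 + 0.0897·18 = 121.3810
  x_5 = 0.0827·46 + 0.1308·56 + 0.0702·83 + 0.1226·64 + 0.0784·93 + 1.0827·18 + 0.0483·18 = 52.4526
  x_6 = 0.1545·46 + 0.0580·56 + 0.1076·83 + 0.1498·64 + 0.0473·93 + 0.1009·18 + 1.1194·18 = 55.2375
Output multipliers (column sums of L):
  Transport: 1.6596
  Electronics: 1.5619
  Mining: 1.6583
  Agriculture: 1.6763
  Finance: 1.4649
  Energy: 1.5909
  Healthcare: 1.5763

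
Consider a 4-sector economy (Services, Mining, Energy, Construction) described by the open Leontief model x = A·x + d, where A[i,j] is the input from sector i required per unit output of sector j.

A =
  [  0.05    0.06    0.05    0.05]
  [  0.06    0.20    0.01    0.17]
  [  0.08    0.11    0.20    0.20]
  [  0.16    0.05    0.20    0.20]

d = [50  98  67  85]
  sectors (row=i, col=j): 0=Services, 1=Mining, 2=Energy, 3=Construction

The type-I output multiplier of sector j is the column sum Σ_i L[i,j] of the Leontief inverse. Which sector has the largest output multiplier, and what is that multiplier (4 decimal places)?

Form M = I − A:
  [  0.95   -0.06   -0.05   -0.05]
  [ -0.06    0.80   -0.01   -0.17]
  [ -0.08   -0.11    0.80   -0.20]
  [ -0.16   -0.05   -0.20    0.80]
Leontief inverse L = M⁻¹:
  [  1.0865    0.1020    0.0977    0.1140]
  [  0.1425    1.2941    0.1025    0.3095]
  [  0.1971    0.2277    1.3657    0.4021]
  [  0.2755    0.1582    0.3674    1.3927]
Total output x = L · d:
  x_0 = 1.0865·50 + 0.1020·98 + 0.0977·67 + 0.1140·85 = 80.5617
  x_1 = 0.1425·50 + 1.2941·98 + 0.1025·67 + 0.3095·85 = 167.1228
  x_2 = 0.1971·50 + 0.2277·98 + 1.3657·67 + 0.4021·85 = 157.8533
  x_3 = 0.2755·50 + 0.1582·98 + 0.3674·67 + 1.3927·85 = 172.2708
Output multipliers (column sums of L):
  Services: 1.7016
  Mining: 1.7821
  Energy: 1.9332
  Construction: 2.2183

Construction (2.2183)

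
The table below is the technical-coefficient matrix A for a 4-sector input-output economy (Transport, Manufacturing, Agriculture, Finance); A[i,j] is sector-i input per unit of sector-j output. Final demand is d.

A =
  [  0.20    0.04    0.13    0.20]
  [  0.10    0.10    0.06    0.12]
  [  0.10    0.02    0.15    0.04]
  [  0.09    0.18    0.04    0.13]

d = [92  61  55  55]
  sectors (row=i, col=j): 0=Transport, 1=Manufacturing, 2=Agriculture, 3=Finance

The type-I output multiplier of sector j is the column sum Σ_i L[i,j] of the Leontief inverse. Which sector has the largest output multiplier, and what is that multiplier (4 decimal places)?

Form M = I − A:
  [  0.80   -0.04   -0.13   -0.20]
  [ -0.10    0.90   -0.06   -0.12]
  [ -0.10   -0.02    0.85   -0.04]
  [ -0.09   -0.18   -0.04    0.87]
Leontief inverse L = M⁻¹:
  [  1.3327    0.1313    0.2289    0.3350]
  [  0.1839    1.1636    0.1201    0.2083]
  [  0.1698    0.0549    1.2111    0.1023]
  [  0.1837    0.2569    0.1042    1.2319]
Total output x = L · d:
  x_0 = 1.3327·92 + 0.1313·61 + 0.2289·55 + 0.3350·55 = 161.6324
  x_1 = 0.1839·92 + 1.1636·61 + 0.1201·55 + 0.2083·55 = 105.9579
  x_2 = 0.1698·92 + 0.0549·61 + 1.2111·55 + 0.1023·55 = 91.2054
  x_3 = 0.1837·92 + 0.2569·61 + 0.1042·55 + 1.2319·55 = 106.0547
Output multipliers (column sums of L):
  Transport: 1.8701
  Manufacturing: 1.6067
  Agriculture: 1.6642
  Finance: 1.8775

Finance (1.8775)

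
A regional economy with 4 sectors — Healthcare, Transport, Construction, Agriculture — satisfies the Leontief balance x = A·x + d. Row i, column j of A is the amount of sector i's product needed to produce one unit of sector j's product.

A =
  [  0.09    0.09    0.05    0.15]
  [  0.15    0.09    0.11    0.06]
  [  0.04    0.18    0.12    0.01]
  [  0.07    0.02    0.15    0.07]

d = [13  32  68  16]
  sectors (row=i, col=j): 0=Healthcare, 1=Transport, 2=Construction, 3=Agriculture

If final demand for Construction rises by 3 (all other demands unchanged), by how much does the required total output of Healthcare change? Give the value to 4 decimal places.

Form M = I − A:
  [  0.91   -0.09   -0.05   -0.15]
  [ -0.15    0.91   -0.11   -0.06]
  [ -0.04   -0.18    0.88   -0.01]
  [ -0.07   -0.02   -0.15    0.93]
Leontief inverse L = M⁻¹:
  [  1.1420    0.1401    0.1155    0.1945]
  [  0.2068    1.1564    0.1750    0.1098]
  [  0.0954    0.2437    1.1797    0.0438]
  [  0.1058    0.0747    0.2027    1.0993]
Total output x = L · d:
  x_0 = 1.1420·13 + 0.1401·32 + 0.1155·68 + 0.1945·16 = 30.2977
  x_1 = 0.2068·13 + 1.1564·32 + 0.1750·68 + 0.1098·16 = 53.3505
  x_2 = 0.0954·13 + 0.2437·32 + 1.1797·68 + 0.0438·16 = 89.9618
  x_3 = 0.1058·13 + 0.0747·32 + 0.2027·68 + 1.0993·16 = 35.1421
Δx_0 = L[0,2] · Δd_2 = 0.1155 · 3 = 0.3466

0.3466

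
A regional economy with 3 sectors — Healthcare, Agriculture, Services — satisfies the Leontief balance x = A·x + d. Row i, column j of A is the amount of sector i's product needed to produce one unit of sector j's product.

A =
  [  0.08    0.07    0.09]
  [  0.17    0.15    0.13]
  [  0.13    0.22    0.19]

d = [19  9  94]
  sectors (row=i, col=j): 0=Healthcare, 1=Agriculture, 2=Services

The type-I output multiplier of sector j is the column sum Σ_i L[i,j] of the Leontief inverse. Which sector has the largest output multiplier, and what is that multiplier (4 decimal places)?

Form M = I − A:
  [  0.92   -0.07   -0.09]
  [ -0.17    0.85   -0.13]
  [ -0.13   -0.22    0.81]
Leontief inverse L = M⁻¹:
  [  1.1320    0.1312    0.1468]
  [  0.2652    1.2582    0.2314]
  [  0.2537    0.3628    1.3210]
Total output x = L · d:
  x_0 = 1.1320·19 + 0.1312·9 + 0.1468·94 = 36.4904
  x_1 = 0.2652·19 + 1.2582·9 + 0.2314·94 = 38.1140
  x_2 = 0.2537·19 + 0.3628·9 + 1.3210·94 = 132.2578
Output multipliers (column sums of L):
  Healthcare: 1.6508
  Agriculture: 1.7522
  Services: 1.6992

Agriculture (1.7522)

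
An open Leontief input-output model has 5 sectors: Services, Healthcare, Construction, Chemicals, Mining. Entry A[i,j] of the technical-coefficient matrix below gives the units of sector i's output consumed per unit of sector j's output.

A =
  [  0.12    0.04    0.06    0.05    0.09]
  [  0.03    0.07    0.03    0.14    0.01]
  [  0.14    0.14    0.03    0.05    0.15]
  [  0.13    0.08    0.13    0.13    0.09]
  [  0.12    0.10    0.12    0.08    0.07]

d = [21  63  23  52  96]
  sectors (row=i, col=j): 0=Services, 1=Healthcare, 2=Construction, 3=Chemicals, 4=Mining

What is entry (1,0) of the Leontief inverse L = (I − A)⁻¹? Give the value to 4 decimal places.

L[1,0] = 0.0846

Form M = I − A:
  [  0.88   -0.04   -0.06   -0.05   -0.09]
  [ -0.03    0.93   -0.03   -0.14   -0.01]
  [ -0.14   -0.14    0.97   -0.05   -0.15]
  [ -0.13   -0.08   -0.13    0.87   -0.09]
  [ -0.12   -0.10   -0.12   -0.08    0.93]
Leontief inverse L = M⁻¹:
  [  1.1914    0.0918    0.1081    0.1027    0.1437]
  [  0.0846    1.1117    0.0716    0.1925    0.0503]
  [  0.2296    0.2089    1.0954    0.1294    0.2137]
  [  0.2422    0.1650    0.2051    1.2179    0.1762]
  [  0.2133    0.1725    0.1806    0.1554    1.1419]
Total output x = L · d:
  x_0 = 1.1914·21 + 0.0918·63 + 0.1081·23 + 0.1027·52 + 0.1437·96 = 52.4179
  x_1 = 0.0846·21 + 1.1117·63 + 0.0716·23 + 0.1925·52 + 0.0503·96 = 88.2994
  x_2 = 0.2296·21 + 0.2089·63 + 1.0954·23 + 0.1294·52 + 0.2137·96 = 70.4163
  x_3 = 0.2422·21 + 0.1650·63 + 0.2051·23 + 1.2179·52 + 0.1762·96 = 100.4383
  x_4 = 0.2133·21 + 0.1725·63 + 0.1806·23 + 0.1554·52 + 1.1419·96 = 137.2098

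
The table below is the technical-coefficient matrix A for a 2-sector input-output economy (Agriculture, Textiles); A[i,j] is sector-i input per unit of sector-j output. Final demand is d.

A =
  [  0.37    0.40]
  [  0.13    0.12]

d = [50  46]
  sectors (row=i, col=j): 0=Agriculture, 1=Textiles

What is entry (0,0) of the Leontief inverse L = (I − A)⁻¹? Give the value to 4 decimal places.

Form M = I − A:
  [  0.63   -0.40]
  [ -0.13    0.88]
Leontief inverse L = M⁻¹:
  [  1.7516    0.7962]
  [  0.2588    1.2540]
Total output x = L · d:
  x_0 = 1.7516·50 + 0.7962·46 = 124.2038
  x_1 = 0.2588·50 + 1.2540·46 = 70.6210

L[0,0] = 1.7516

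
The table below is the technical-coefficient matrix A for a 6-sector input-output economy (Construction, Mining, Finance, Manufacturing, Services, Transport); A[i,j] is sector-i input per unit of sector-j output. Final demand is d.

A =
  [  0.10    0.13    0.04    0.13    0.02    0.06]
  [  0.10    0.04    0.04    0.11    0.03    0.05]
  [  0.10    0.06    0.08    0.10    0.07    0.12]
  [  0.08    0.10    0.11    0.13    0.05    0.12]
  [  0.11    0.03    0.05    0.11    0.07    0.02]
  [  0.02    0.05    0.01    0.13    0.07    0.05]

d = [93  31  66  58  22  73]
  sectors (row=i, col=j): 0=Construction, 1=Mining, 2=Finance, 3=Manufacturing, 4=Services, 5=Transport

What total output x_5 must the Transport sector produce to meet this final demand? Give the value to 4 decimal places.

Form M = I − A:
  [  0.90   -0.13   -0.04   -0.13   -0.02   -0.06]
  [ -0.10    0.96   -0.04   -0.11   -0.03   -0.05]
  [ -0.10   -0.06    0.92   -0.10   -0.07   -0.12]
  [ -0.08   -0.10   -0.11    0.87   -0.05   -0.12]
  [ -0.11   -0.03   -0.05   -0.11    0.93   -0.02]
  [ -0.02   -0.05   -0.01   -0.13   -0.07    0.95]
Leontief inverse L = M⁻¹:
  [  1.1749    0.1983    0.0929    0.2381    0.0611    0.1277]
  [  0.1583    1.0960    0.0825    0.1953    0.0633    0.1041]
  [  0.1790    0.1316    1.1351    0.2176    0.1196    0.1916]
  [  0.1687    0.1790    0.1738    1.2610    0.1056    0.2035]
  [  0.1752    0.0891    0.0963    0.1997    1.1056    0.0764]
  [  0.0709    0.0943    0.0491    0.2049    0.1018    1.0963]
Total output x = L · d:
  x_0 = 1.1749·93 + 0.1983·31 + 0.0929·66 + 0.2381·58 + 0.0611·22 + 0.1277·73 = 146.0248
  x_1 = 0.1583·93 + 1.0960·31 + 0.0825·66 + 0.1953·58 + 0.0633·22 + 0.1041·73 = 74.4623
  x_2 = 0.1790·93 + 0.1316·31 + 1.1351·66 + 0.2176·58 + 0.1196·22 + 0.1916·73 = 124.8761
  x_3 = 0.1687·93 + 0.1790·31 + 0.1738·66 + 1.2610·58 + 0.1056·22 + 0.2035·73 = 123.0335
  x_4 = 0.1752·93 + 0.0891·31 + 0.0963·66 + 0.1997·58 + 1.1056·22 + 0.0764·73 = 66.8950
  x_5 = 0.0709·93 + 0.0943·31 + 0.0491·66 + 0.2049·58 + 0.1018·22 + 1.0963·73 = 106.9151

106.9151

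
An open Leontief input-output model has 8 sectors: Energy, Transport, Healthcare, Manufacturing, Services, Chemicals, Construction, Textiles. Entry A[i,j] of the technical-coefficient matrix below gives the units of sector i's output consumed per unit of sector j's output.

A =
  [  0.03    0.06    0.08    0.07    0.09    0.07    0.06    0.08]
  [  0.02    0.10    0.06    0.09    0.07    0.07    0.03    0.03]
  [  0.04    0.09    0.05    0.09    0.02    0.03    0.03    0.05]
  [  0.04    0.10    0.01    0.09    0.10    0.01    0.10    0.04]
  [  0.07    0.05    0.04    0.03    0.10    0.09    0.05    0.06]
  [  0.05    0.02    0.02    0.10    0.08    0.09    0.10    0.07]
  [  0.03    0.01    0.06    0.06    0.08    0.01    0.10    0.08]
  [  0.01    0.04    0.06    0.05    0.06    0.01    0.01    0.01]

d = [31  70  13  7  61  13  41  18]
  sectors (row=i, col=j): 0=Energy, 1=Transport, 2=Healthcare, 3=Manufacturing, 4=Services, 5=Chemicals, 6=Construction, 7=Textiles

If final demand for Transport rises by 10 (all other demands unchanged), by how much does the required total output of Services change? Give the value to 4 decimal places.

0.9953

Form M = I − A:
  [  0.97   -0.06   -0.08   -0.07   -0.09   -0.07   -0.06   -0.08]
  [ -0.02    0.90   -0.06   -0.09   -0.07   -0.07   -0.03   -0.03]
  [ -0.04   -0.09    0.95   -0.09   -0.02   -0.03   -0.03   -0.05]
  [ -0.04   -0.10   -0.01    0.91   -0.10   -0.01   -0.10   -0.04]
  [ -0.07   -0.05   -0.04   -0.03    0.90   -0.09   -0.05   -0.06]
  [ -0.05   -0.02   -0.02   -0.10   -0.08    0.91   -0.10   -0.07]
  [ -0.03   -0.01   -0.06   -0.06   -0.08   -0.01    0.90   -0.08]
  [ -0.01   -0.04   -0.06   -0.05   -0.06   -0.01   -0.01    0.99]
Leontief inverse L = M⁻¹:
  [  1.0669    0.1176    0.1237    0.1389    0.1634    0.1156    0.1180    0.1292]
  [  0.0533    1.1559    0.0972    0.1545    0.1369    0.1132    0.0835    0.0735]
  [  0.0652    0.1389    1.0829    0.1446    0.0751    0.0622    0.0732    0.0849]
  [  0.0736    0.1543    0.0517    1.1513    0.1727    0.0516    0.1560    0.0865]
  [  0.1051    0.0995    0.0818    0.0926    1.1702    0.1375    0.1048    0.1085]
  [  0.0872    0.0719    0.0623    0.1674    0.1579    1.1338    0.1650    0.1222]
  [  0.0583    0.0523    0.0959    0.1102    0.1377    0.0404    1.1456    0.1194]
  [  0.0284    0.0714    0.0800    0.0830    0.0944    0.0323    0.0365    1.0329]
Total output x = L · d:
  x_0 = 1.0669·31 + 0.1176·70 + 0.1237·13 + 0.1389·7 + 0.1634·61 + 0.1156·13 + 0.1180·41 + 0.1292·18 = 62.5213
  x_1 = 0.0533·31 + 1.1559·70 + 0.0972·13 + 0.1545·7 + 0.1369·61 + 0.1132·13 + 0.0835·41 + 0.0735·18 = 99.4784
  x_2 = 0.0652·31 + 0.1389·70 + 1.0829·13 + 0.1446·7 + 0.0751·61 + 0.0622·13 + 0.0732·41 + 0.0849·18 = 36.7518
  x_3 = 0.0736·31 + 0.1543·70 + 0.0517·13 + 1.1513·7 + 0.1727·61 + 0.0516·13 + 0.1560·41 + 0.0865·18 = 40.9738
  x_4 = 0.1051·31 + 0.0995·70 + 0.0818·13 + 0.0926·7 + 1.1702·61 + 0.1375·13 + 0.1048·41 + 0.1085·18 = 91.3624
  x_5 = 0.0872·31 + 0.0719·70 + 0.0623·13 + 0.1674·7 + 0.1579·61 + 1.1338·13 + 0.1650·41 + 0.1222·18 = 43.0475
  x_6 = 0.0583·31 + 0.0523·70 + 0.0959·13 + 0.1102·7 + 0.1377·61 + 0.0404·13 + 1.1456·41 + 0.1194·18 = 65.5272
  x_7 = 0.0284·31 + 0.0714·70 + 0.0800·13 + 0.0830·7 + 0.0944·61 + 0.0323·13 + 0.0365·41 + 1.0329·18 = 33.7633
Δx_4 = L[4,1] · Δd_1 = 0.0995 · 10 = 0.9953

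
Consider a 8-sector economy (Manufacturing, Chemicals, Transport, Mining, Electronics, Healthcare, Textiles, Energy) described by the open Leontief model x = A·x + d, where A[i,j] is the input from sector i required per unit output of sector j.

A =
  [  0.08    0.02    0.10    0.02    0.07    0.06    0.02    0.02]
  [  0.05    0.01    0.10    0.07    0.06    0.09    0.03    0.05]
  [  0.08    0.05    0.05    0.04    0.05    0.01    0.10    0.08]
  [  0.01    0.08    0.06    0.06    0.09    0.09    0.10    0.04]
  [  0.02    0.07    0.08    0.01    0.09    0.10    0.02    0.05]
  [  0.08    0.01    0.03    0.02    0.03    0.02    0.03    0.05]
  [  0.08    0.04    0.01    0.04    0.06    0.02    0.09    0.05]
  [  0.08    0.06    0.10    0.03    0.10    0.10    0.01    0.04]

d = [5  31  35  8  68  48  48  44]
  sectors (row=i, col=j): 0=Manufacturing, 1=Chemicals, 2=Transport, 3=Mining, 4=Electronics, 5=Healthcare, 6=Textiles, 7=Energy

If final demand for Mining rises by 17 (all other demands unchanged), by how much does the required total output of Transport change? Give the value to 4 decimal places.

1.1603

Form M = I − A:
  [  0.92   -0.02   -0.10   -0.02   -0.07   -0.06   -0.02   -0.02]
  [ -0.05    0.99   -0.10   -0.07   -0.06   -0.09   -0.03   -0.05]
  [ -0.08   -0.05    0.95   -0.04   -0.05   -0.01   -0.10   -0.08]
  [ -0.01   -0.08   -0.06    0.94   -0.09   -0.09   -0.10   -0.04]
  [ -0.02   -0.07   -0.08   -0.01    0.91   -0.10   -0.02   -0.05]
  [ -0.08   -0.01   -0.03   -0.02   -0.03    0.98   -0.03   -0.05]
  [ -0.08   -0.04   -0.01   -0.04   -0.06   -0.02    0.91   -0.05]
  [ -0.08   -0.06   -0.10   -0.03   -0.10   -0.10   -0.01    0.96]
Leontief inverse L = M⁻¹:
  [  1.1227    0.0477    0.1446    0.0408    0.1140    0.0965    0.0529    0.0533]
  [  0.0991    1.0452    0.1505    0.0963    0.1134    0.1346    0.0717    0.0897]
  [  0.1313    0.0850    1.1045    0.0683    0.1073    0.0592    0.1402    0.1180]
  [  0.0644    0.1187    0.1161    1.0926    0.1511    0.1435    0.1472    0.0857]
  [  0.0668    0.1003    0.1302    0.0347    1.1393    0.1442    0.0537    0.0885]
  [  0.1107    0.0297    0.0634    0.0347    0.0631    1.0485    0.0509    0.0711]
  [  0.1216    0.0688    0.0554    0.0629    0.1081    0.0623    1.1222    0.0807]
  [  0.1352    0.0961    0.1609    0.0586    0.1589    0.1520    0.0507    1.0842]
Total output x = L · d:
  x_0 = 1.1227·5 + 0.0477·31 + 0.1446·35 + 0.0408·8 + 0.1140·68 + 0.0965·48 + 0.0529·48 + 0.0533·44 = 29.7495
  x_1 = 0.0991·5 + 1.0452·31 + 0.1505·35 + 0.0963·8 + 0.1134·68 + 0.1346·48 + 0.0717·48 + 0.0897·44 = 60.4950
  x_2 = 0.1313·5 + 0.0850·31 + 1.1045·35 + 0.0683·8 + 0.1073·68 + 0.0592·48 + 0.1402·48 + 0.1180·44 = 64.5558
  x_3 = 0.0644·5 + 0.1187·31 + 0.1161·35 + 1.0926·8 + 0.1511·68 + 0.1435·48 + 0.1472·48 + 0.0857·44 = 44.8089
  x_4 = 0.0668·5 + 0.1003·31 + 0.1302·35 + 0.0347·8 + 1.1393·68 + 0.1442·48 + 0.0537·48 + 0.0885·44 = 99.1390
  x_5 = 0.1107·5 + 0.0297·31 + 0.0634·35 + 0.0347·8 + 0.0631·68 + 1.0485·48 + 0.0509·48 + 0.0711·44 = 64.1626
  x_6 = 0.1216·5 + 0.0688·31 + 0.0554·35 + 0.0629·8 + 0.1081·68 + 0.0623·48 + 1.1222·48 + 0.0807·44 = 72.9326
  x_7 = 0.1352·5 + 0.0961·31 + 0.1609·35 + 0.0586·8 + 0.1589·68 + 0.1520·48 + 0.0507·48 + 1.0842·44 = 77.9885
Δx_2 = L[2,3] · Δd_3 = 0.0683 · 17 = 1.1603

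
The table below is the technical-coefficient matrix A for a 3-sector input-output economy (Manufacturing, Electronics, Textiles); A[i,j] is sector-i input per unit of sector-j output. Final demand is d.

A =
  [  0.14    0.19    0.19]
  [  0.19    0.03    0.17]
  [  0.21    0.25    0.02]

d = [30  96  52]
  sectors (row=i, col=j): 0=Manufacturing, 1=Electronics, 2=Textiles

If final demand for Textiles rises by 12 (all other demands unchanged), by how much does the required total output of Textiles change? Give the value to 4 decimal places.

Form M = I − A:
  [  0.86   -0.19   -0.19]
  [ -0.19    0.97   -0.17]
  [ -0.21   -0.25    0.98]
Leontief inverse L = M⁻¹:
  [  1.3140    0.3382    0.3134]
  [  0.3211    1.1618    0.2638]
  [  0.3635    0.3688    1.1549]
Total output x = L · d:
  x_0 = 1.3140·30 + 0.3382·96 + 0.3134·52 = 88.1832
  x_1 = 0.3211·30 + 1.1618·96 + 0.2638·52 = 134.8837
  x_2 = 0.3635·30 + 0.3688·96 + 1.1549·52 = 106.3667
Δx_2 = L[2,2] · Δd_2 = 1.1549 · 12 = 13.8584

13.8584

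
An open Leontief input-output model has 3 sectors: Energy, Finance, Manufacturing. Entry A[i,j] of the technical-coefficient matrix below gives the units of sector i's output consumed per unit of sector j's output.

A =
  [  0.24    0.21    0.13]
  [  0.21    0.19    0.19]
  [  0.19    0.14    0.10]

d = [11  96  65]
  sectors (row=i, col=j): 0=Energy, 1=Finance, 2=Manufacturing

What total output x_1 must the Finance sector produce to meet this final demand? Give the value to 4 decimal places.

166.2533

Form M = I − A:
  [  0.76   -0.21   -0.13]
  [ -0.21    0.81   -0.19]
  [ -0.19   -0.14    0.90]
Leontief inverse L = M⁻¹:
  [  1.5180    0.4478    0.3138]
  [  0.4865    1.4248    0.3711]
  [  0.3961    0.3162    1.2351]
Total output x = L · d:
  x_0 = 1.5180·11 + 0.4478·96 + 0.3138·65 = 80.0814
  x_1 = 0.4865·11 + 1.4248·96 + 0.3711·65 = 166.2533
  x_2 = 0.3961·11 + 0.3162·96 + 1.2351·65 = 114.9899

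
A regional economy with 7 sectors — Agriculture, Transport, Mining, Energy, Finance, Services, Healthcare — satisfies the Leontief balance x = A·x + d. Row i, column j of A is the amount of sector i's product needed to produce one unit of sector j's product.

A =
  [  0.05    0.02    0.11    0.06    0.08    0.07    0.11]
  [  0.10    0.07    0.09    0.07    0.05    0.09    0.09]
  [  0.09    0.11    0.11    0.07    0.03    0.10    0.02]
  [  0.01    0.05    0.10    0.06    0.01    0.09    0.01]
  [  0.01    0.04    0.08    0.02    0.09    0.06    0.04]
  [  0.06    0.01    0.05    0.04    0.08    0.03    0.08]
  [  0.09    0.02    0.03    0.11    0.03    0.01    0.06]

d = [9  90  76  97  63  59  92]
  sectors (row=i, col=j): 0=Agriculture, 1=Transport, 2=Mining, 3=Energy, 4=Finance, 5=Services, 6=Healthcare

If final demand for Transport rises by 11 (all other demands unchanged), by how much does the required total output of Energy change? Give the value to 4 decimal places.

Form M = I − A:
  [  0.95   -0.02   -0.11   -0.06   -0.08   -0.07   -0.11]
  [ -0.10    0.93   -0.09   -0.07   -0.05   -0.09   -0.09]
  [ -0.09   -0.11    0.89   -0.07   -0.03   -0.10   -0.02]
  [ -0.01   -0.05   -0.10    0.94   -0.01   -0.09   -0.01]
  [ -0.01   -0.04   -0.08   -0.02    0.91   -0.06   -0.04]
  [ -0.06   -0.01   -0.05   -0.04   -0.08    0.97   -0.08]
  [ -0.09   -0.02   -0.03   -0.11   -0.03   -0.01    0.94]
Leontief inverse L = M⁻¹:
  [  1.1009    0.0609    0.1783    0.1141    0.1232    0.1233    0.1554]
  [  0.1595    1.1150    0.1699    0.1318    0.1006    0.1525    0.1477]
  [  0.1494    0.1579    1.1914    0.1278    0.0796    0.1658    0.0768]
  [  0.0468    0.0815    0.1492    1.0952    0.0384    0.1307    0.0409]
  [  0.0448    0.0698    0.1275    0.0539    1.1224    0.0980    0.0713]
  [  0.0931    0.0364    0.0976    0.0769    0.1117    1.0663    0.1128]
  [  0.1215    0.0467    0.0813    0.1485    0.0580    0.0501    1.0926]
Total output x = L · d:
  x_0 = 1.1009·9 + 0.0609·90 + 0.1783·76 + 0.1141·97 + 0.1232·63 + 0.1233·59 + 0.1554·92 = 69.3426
  x_1 = 0.1595·9 + 1.1150·90 + 0.1699·76 + 0.1318·97 + 0.1006·63 + 0.1525·59 + 0.1477·92 = 156.4008
  x_2 = 0.1494·9 + 0.1579·90 + 1.1914·76 + 0.1278·97 + 0.0796·63 + 0.1658·59 + 0.0768·92 = 140.3600
  x_3 = 0.0468·9 + 0.0815·90 + 0.1492·76 + 1.0952·97 + 0.0384·63 + 0.1307·59 + 0.0409·92 = 139.2165
  x_4 = 0.0448·9 + 0.0698·90 + 0.1275·76 + 0.0539·97 + 1.1224·63 + 0.0980·59 + 0.0713·92 = 104.6605
  x_5 = 0.0931·9 + 0.0364·90 + 0.0976·76 + 0.0769·97 + 0.1117·63 + 1.0663·59 + 0.1128·92 = 99.3037
  x_6 = 0.1215·9 + 0.0467·90 + 0.0813·76 + 0.1485·97 + 0.0580·63 + 0.0501·59 + 1.0926·92 = 133.0067
Δx_3 = L[3,1] · Δd_1 = 0.0815 · 11 = 0.8962

0.8962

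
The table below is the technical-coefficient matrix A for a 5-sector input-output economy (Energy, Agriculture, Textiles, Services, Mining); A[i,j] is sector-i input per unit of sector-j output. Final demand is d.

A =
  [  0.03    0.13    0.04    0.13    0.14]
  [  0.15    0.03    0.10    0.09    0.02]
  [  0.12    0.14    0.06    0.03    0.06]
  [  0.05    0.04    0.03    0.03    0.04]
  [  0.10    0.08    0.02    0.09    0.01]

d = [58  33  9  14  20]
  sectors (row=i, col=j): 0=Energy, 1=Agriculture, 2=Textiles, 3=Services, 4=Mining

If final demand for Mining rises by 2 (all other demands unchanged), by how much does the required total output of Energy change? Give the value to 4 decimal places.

0.3406

Form M = I − A:
  [  0.97   -0.13   -0.04   -0.13   -0.14]
  [ -0.15    0.97   -0.10   -0.09   -0.02]
  [ -0.12   -0.14    0.94   -0.03   -0.06]
  [ -0.05   -0.04   -0.03    0.97   -0.04]
  [ -0.10   -0.08   -0.02   -0.09    0.99]
Leontief inverse L = M⁻¹:
  [  1.0948    0.1791    0.0751    0.1815    0.1703]
  [  0.1978    1.0870    0.1298    0.1373    0.0633]
  [  0.1804    0.1942    1.0970    0.0853    0.0994]
  [  0.0758    0.0648    0.0450    1.0538    0.0573]
  [  0.1371    0.1158    0.0443    0.1269    1.0396]
Total output x = L · d:
  x_0 = 1.0948·58 + 0.1791·33 + 0.0751·9 + 0.1815·14 + 0.1703·20 = 76.0322
  x_1 = 0.1978·58 + 1.0870·33 + 0.1298·9 + 0.1373·14 + 0.0633·20 = 51.6991
  x_2 = 0.1804·58 + 0.1942·33 + 1.0970·9 + 0.0853·14 + 0.0994·20 = 29.9271
  x_3 = 0.0758·58 + 0.0648·33 + 0.0450·9 + 1.0538·14 + 0.0573·20 = 22.8423
  x_4 = 0.1371·58 + 0.1158·33 + 0.0443·9 + 0.1269·14 + 1.0396·20 = 34.7409
Δx_0 = L[0,4] · Δd_4 = 0.1703 · 2 = 0.3406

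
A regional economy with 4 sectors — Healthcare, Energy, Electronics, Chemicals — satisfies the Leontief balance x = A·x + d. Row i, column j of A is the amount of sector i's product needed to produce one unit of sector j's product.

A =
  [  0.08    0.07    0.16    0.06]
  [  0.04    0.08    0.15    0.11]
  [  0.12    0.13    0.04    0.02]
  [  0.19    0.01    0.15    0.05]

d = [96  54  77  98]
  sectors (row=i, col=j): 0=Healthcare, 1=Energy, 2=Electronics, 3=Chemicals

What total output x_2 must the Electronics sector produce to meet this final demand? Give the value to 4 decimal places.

114.8440

Form M = I − A:
  [  0.92   -0.07   -0.16   -0.06]
  [ -0.04    0.92   -0.15   -0.11]
  [ -0.12   -0.13    0.96   -0.02]
  [ -0.19   -0.01   -0.15    0.95]
Leontief inverse L = M⁻¹:
  [  1.1399    0.1192    0.2227    0.0905]
  [  0.1065    1.1271    0.2160    0.1418]
  [  0.1622    0.1688    1.1034    0.0530]
  [  0.2547    0.0624    0.2210    1.0806]
Total output x = L · d:
  x_0 = 1.1399·96 + 0.1192·54 + 0.2227·77 + 0.0905·98 = 141.8827
  x_1 = 0.1065·96 + 1.1271·54 + 0.2160·77 + 0.1418·98 = 101.6120
  x_2 = 0.1622·96 + 0.1688·54 + 1.1034·77 + 0.0530·98 = 114.8440
  x_3 = 0.2547·96 + 0.0624·54 + 0.2210·77 + 1.0806·98 = 150.7373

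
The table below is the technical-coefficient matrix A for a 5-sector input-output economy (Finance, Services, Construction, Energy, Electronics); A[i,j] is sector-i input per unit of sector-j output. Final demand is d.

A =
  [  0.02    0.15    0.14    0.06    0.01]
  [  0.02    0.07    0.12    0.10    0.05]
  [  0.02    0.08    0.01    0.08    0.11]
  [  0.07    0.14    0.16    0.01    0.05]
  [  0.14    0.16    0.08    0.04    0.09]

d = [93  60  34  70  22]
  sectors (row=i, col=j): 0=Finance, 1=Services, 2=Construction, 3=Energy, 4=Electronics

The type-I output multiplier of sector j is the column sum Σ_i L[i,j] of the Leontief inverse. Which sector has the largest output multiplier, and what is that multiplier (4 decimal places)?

Form M = I − A:
  [  0.98   -0.15   -0.14   -0.06   -0.01]
  [ -0.02    0.93   -0.12   -0.10   -0.05]
  [ -0.02   -0.08    0.99   -0.08   -0.11]
  [ -0.07   -0.14   -0.16    0.99   -0.05]
  [ -0.14   -0.16   -0.08   -0.04    0.91]
Leontief inverse L = M⁻¹:
  [  1.0433    0.2093    0.1936    0.1021    0.0520]
  [  0.0494    1.1343    0.1737    0.1353    0.0913]
  [  0.0528    0.1411    1.0639    0.1092    0.1429]
  [  0.0983    0.2108    0.2184    1.0589    0.0973]
  [  0.1782    0.2533    0.1635    0.0956    1.1398]
Total output x = L · d:
  x_0 = 1.0433·93 + 0.2093·60 + 0.1936·34 + 0.1021·70 + 0.0520·22 = 124.4609
  x_1 = 0.0494·93 + 1.1343·60 + 0.1737·34 + 0.1353·70 + 0.0913·22 = 90.0345
  x_2 = 0.0528·93 + 0.1411·60 + 1.0639·34 + 0.1092·70 + 0.1429·22 = 60.3341
  x_3 = 0.0983·93 + 0.2108·60 + 0.2184·34 + 1.0589·70 + 0.0973·22 = 105.4801
  x_4 = 0.1782·93 + 0.2533·60 + 0.1635·34 + 0.0956·70 + 1.1398·22 = 69.0945
Output multipliers (column sums of L):
  Finance: 1.4220
  Services: 1.9486
  Construction: 1.8131
  Energy: 1.5012
  Electronics: 1.5232

Services (1.9486)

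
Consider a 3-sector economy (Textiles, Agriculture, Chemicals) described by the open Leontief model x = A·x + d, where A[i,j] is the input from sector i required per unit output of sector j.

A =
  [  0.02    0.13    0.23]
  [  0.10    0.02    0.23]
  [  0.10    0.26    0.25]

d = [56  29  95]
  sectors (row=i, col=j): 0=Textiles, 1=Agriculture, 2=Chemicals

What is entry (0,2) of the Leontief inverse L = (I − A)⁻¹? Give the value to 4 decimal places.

L[0,2] = 0.4115

Form M = I − A:
  [  0.98   -0.13   -0.23]
  [ -0.10    0.98   -0.23]
  [ -0.10   -0.26    0.75]
Leontief inverse L = M⁻¹:
  [  1.0883    0.2535    0.4115]
  [  0.1580    1.1476    0.4004]
  [  0.1999    0.4316    1.5270]
Total output x = L · d:
  x_0 = 1.0883·56 + 0.2535·29 + 0.4115·95 = 107.3864
  x_1 = 0.1580·56 + 1.1476·29 + 0.4004·95 = 80.1598
  x_2 = 0.1999·56 + 0.4316·29 + 1.5270·95 = 168.7736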